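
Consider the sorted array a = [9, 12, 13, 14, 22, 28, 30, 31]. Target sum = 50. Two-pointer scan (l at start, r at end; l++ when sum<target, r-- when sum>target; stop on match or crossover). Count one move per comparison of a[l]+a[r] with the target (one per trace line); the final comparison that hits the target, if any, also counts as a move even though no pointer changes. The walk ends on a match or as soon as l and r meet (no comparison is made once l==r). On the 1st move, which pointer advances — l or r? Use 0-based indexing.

[0,7] 9+31=40 <50 → l++

l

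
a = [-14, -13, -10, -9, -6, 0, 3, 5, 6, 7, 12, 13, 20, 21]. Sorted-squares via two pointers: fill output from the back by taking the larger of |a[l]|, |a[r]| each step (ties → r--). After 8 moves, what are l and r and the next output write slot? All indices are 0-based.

l=4, r=9, next write slot=5

l=0 r=13: |-14|<=|21| out[13]=441, r--
l=0 r=12: |-14|<=|20| out[12]=400, r--
l=0 r=11: |-14|>|13| out[11]=196, l++
l=1 r=11: |-13|<=|13| out[10]=169, r--
l=1 r=10: |-13|>|12| out[9]=169, l++
l=2 r=10: |-10|<=|12| out[8]=144, r--
l=2 r=9: |-10|>|7| out[7]=100, l++
l=3 r=9: |-9|>|7| out[6]=81, l++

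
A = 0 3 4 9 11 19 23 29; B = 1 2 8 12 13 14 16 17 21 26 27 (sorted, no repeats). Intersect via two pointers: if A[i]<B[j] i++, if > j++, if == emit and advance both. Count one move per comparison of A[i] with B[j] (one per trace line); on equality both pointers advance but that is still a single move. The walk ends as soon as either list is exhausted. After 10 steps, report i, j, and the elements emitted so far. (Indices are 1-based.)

i=6, j=6, emitted=[]

i=1 j=1: 0<1, i++
i=2 j=1: 3>1, j++
i=2 j=2: 3>2, j++
i=2 j=3: 3<8, i++
i=3 j=3: 4<8, i++
i=4 j=3: 9>8, j++
i=4 j=4: 9<12, i++
i=5 j=4: 11<12, i++
i=6 j=4: 19>12, j++
i=6 j=5: 19>13, j++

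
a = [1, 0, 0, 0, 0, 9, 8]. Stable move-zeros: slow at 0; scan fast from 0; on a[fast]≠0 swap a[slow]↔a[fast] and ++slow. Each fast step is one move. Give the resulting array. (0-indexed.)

[1, 9, 8, 0, 0, 0, 0]

(s=0,f=0) a[fast]=1≠0 swap→a[0]=1 → slow++,fast++
(s=1,f=1) a[fast]=0 → fast++
(s=1,f=2) a[fast]=0 → fast++
(s=1,f=3) a[fast]=0 → fast++
(s=1,f=4) a[fast]=0 → fast++
(s=1,f=5) a[fast]=9≠0 swap→a[1]=9 → slow++,fast++
(s=2,f=6) a[fast]=8≠0 swap→a[2]=8 → slow++,fast++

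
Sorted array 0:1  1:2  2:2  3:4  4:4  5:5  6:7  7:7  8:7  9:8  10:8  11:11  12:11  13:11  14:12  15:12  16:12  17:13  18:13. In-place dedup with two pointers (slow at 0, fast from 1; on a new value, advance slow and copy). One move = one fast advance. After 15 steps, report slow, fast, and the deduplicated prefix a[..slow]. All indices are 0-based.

slow=0 fast=1: a[fast]=2≠a[slow]=1 write a[1]=2, slow++,fast++
slow=1 fast=2: a[fast]=2=a[slow] dup, fast++
slow=1 fast=3: a[fast]=4≠a[slow]=2 write a[2]=4, slow++,fast++
slow=2 fast=4: a[fast]=4=a[slow] dup, fast++
slow=2 fast=5: a[fast]=5≠a[slow]=4 write a[3]=5, slow++,fast++
slow=3 fast=6: a[fast]=7≠a[slow]=5 write a[4]=7, slow++,fast++
slow=4 fast=7: a[fast]=7=a[slow] dup, fast++
slow=4 fast=8: a[fast]=7=a[slow] dup, fast++
slow=4 fast=9: a[fast]=8≠a[slow]=7 write a[5]=8, slow++,fast++
slow=5 fast=10: a[fast]=8=a[slow] dup, fast++
slow=5 fast=11: a[fast]=11≠a[slow]=8 write a[6]=11, slow++,fast++
slow=6 fast=12: a[fast]=11=a[slow] dup, fast++
slow=6 fast=13: a[fast]=11=a[slow] dup, fast++
slow=6 fast=14: a[fast]=12≠a[slow]=11 write a[7]=12, slow++,fast++
slow=7 fast=15: a[fast]=12=a[slow] dup, fast++

slow=7, fast=16, prefix=[1, 2, 4, 5, 7, 8, 11, 12]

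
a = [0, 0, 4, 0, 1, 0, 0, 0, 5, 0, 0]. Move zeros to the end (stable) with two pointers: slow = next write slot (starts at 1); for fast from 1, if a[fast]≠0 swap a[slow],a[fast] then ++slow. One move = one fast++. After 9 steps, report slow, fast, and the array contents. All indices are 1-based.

(s=1,f=1) a[fast]=0 → fast++
(s=1,f=2) a[fast]=0 → fast++
(s=1,f=3) a[fast]=4≠0 swap→a[1]=4 → slow++,fast++
(s=2,f=4) a[fast]=0 → fast++
(s=2,f=5) a[fast]=1≠0 swap→a[2]=1 → slow++,fast++
(s=3,f=6) a[fast]=0 → fast++
(s=3,f=7) a[fast]=0 → fast++
(s=3,f=8) a[fast]=0 → fast++
(s=3,f=9) a[fast]=5≠0 swap→a[3]=5 → slow++,fast++

slow=4, fast=10, a=[4, 1, 5, 0, 0, 0, 0, 0, 0, 0, 0]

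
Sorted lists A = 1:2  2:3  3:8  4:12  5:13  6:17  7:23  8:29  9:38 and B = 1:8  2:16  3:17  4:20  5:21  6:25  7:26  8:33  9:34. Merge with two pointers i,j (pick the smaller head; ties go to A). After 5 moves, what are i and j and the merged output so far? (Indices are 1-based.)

i=5, j=2, merged so far=[2, 3, 8, 8, 12]

[i=1,j=1] A[i]=2<=B[j]=8 take 2 → i++
[i=2,j=1] A[i]=3<=B[j]=8 take 3 → i++
[i=3,j=1] A[i]=8<=B[j]=8 take 8 → i++
[i=4,j=1] A[i]=12>B[j]=8 take 8 → j++
[i=4,j=2] A[i]=12<=B[j]=16 take 12 → i++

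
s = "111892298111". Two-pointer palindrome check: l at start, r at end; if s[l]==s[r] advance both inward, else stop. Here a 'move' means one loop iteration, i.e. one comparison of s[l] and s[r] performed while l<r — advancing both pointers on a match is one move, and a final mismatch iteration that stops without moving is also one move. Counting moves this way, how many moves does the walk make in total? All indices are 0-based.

6 moves

[0,11] '1'=='1' → l++,r--
[1,10] '1'=='1' → l++,r--
[2,9] '1'=='1' → l++,r--
[3,8] '8'=='8' → l++,r--
[4,7] '9'=='9' → l++,r--
[5,6] '2'=='2' → l++,r--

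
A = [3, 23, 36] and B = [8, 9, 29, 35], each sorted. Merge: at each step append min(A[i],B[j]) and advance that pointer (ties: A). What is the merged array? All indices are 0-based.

[i=0,j=0] A[i]=3<=B[j]=8 take 3 → i++
[i=1,j=0] A[i]=23>B[j]=8 take 8 → j++
[i=1,j=1] A[i]=23>B[j]=9 take 9 → j++
[i=1,j=2] A[i]=23<=B[j]=29 take 23 → i++
[i=2,j=2] A[i]=36>B[j]=29 take 29 → j++
[i=2,j=3] A[i]=36>B[j]=35 take 35 → j++
[i=2,j=4] B done, take A[i]=36 → i++

[3, 8, 9, 23, 29, 35, 36]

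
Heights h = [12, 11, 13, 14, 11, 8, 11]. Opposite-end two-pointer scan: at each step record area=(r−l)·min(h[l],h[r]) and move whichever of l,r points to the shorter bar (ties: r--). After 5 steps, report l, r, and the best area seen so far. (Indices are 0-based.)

l=0 r=6: min(12,11)*6=66 best=66 *, r--
l=0 r=5: min(12,8)*5=40 best=66, r--
l=0 r=4: min(12,11)*4=44 best=66, r--
l=0 r=3: min(12,14)*3=36 best=66, l++
l=1 r=3: min(11,14)*2=22 best=66, l++

l=2, r=3, best area=66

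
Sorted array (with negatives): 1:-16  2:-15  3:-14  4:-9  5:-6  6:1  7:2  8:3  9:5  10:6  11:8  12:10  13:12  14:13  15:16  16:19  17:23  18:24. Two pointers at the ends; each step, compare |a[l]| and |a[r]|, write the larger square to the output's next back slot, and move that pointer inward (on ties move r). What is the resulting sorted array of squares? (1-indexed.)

[1, 4, 9, 25, 36, 36, 64, 81, 100, 144, 169, 196, 225, 256, 256, 361, 529, 576]

l=1 r=18: |-16|<=|24| out[18]=576, r--
l=1 r=17: |-16|<=|23| out[17]=529, r--
l=1 r=16: |-16|<=|19| out[16]=361, r--
l=1 r=15: |-16|<=|16| out[15]=256, r--
l=1 r=14: |-16|>|13| out[14]=256, l++
l=2 r=14: |-15|>|13| out[13]=225, l++
l=3 r=14: |-14|>|13| out[12]=196, l++
l=4 r=14: |-9|<=|13| out[11]=169, r--
l=4 r=13: |-9|<=|12| out[10]=144, r--
l=4 r=12: |-9|<=|10| out[9]=100, r--
l=4 r=11: |-9|>|8| out[8]=81, l++
l=5 r=11: |-6|<=|8| out[7]=64, r--
l=5 r=10: |-6|<=|6| out[6]=36, r--
l=5 r=9: |-6|>|5| out[5]=36, l++
l=6 r=9: |1|<=|5| out[4]=25, r--
l=6 r=8: |1|<=|3| out[3]=9, r--
l=6 r=7: |1|<=|2| out[2]=4, r--
l=6 r=6: |1|<=|1| out[1]=1, r--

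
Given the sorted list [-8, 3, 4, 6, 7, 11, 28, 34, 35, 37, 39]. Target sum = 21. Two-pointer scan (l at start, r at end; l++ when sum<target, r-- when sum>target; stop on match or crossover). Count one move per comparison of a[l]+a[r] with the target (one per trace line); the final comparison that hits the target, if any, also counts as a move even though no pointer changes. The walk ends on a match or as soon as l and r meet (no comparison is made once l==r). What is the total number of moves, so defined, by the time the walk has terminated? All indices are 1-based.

10 moves

[1,11] -8+39=31 >21 → r--
[1,10] -8+37=29 >21 → r--
[1,9] -8+35=27 >21 → r--
[1,8] -8+34=26 >21 → r--
[1,7] -8+28=20 <21 → l++
[2,7] 3+28=31 >21 → r--
[2,6] 3+11=14 <21 → l++
[3,6] 4+11=15 <21 → l++
[4,6] 6+11=17 <21 → l++
[5,6] 7+11=18 <21 → l++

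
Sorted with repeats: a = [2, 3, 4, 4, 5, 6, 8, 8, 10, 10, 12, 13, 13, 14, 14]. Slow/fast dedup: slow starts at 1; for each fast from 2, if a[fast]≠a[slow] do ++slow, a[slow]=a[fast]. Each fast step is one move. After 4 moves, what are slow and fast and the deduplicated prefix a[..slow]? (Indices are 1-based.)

slow=4, fast=6, prefix=[2, 3, 4, 5]

slow=1 fast=2: a[fast]=3≠a[slow]=2 write a[2]=3, slow++,fast++
slow=2 fast=3: a[fast]=4≠a[slow]=3 write a[3]=4, slow++,fast++
slow=3 fast=4: a[fast]=4=a[slow] dup, fast++
slow=3 fast=5: a[fast]=5≠a[slow]=4 write a[4]=5, slow++,fast++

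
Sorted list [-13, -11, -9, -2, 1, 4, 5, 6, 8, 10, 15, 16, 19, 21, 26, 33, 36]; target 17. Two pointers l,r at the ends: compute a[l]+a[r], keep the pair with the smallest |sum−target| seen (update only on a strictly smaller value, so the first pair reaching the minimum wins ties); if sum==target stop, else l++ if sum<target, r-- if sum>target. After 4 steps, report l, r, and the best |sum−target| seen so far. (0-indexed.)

[0,16] -13+36=23 d=6 * → r--
[0,15] -13+33=20 d=3 * → r--
[0,14] -13+26=13 d=4 → l++
[1,14] -11+26=15 d=2 * → l++

l=2, r=14, best |Δ|=2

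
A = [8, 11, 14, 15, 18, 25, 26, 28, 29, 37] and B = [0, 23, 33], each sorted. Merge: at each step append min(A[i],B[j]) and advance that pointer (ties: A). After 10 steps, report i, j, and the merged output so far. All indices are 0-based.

i=8, j=2, merged so far=[0, 8, 11, 14, 15, 18, 23, 25, 26, 28]

[i=0,j=0] A[i]=8>B[j]=0 take 0 → j++
[i=0,j=1] A[i]=8<=B[j]=23 take 8 → i++
[i=1,j=1] A[i]=11<=B[j]=23 take 11 → i++
[i=2,j=1] A[i]=14<=B[j]=23 take 14 → i++
[i=3,j=1] A[i]=15<=B[j]=23 take 15 → i++
[i=4,j=1] A[i]=18<=B[j]=23 take 18 → i++
[i=5,j=1] A[i]=25>B[j]=23 take 23 → j++
[i=5,j=2] A[i]=25<=B[j]=33 take 25 → i++
[i=6,j=2] A[i]=26<=B[j]=33 take 26 → i++
[i=7,j=2] A[i]=28<=B[j]=33 take 28 → i++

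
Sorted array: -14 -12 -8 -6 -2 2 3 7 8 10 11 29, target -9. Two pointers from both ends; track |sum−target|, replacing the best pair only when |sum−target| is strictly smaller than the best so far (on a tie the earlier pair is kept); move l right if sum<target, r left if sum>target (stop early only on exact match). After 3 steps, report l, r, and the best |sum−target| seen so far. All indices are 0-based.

l=0, r=8, best |Δ|=5

[0,11] -14+29=15 d=24 * → r--
[0,10] -14+11=-3 d=6 * → r--
[0,9] -14+10=-4 d=5 * → r--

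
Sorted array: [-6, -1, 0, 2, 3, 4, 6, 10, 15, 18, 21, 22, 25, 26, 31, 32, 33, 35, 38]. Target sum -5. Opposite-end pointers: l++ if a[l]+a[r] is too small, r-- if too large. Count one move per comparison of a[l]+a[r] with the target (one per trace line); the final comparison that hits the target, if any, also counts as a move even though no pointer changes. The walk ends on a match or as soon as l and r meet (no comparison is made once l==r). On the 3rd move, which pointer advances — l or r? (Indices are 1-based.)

r

[1,19] -6+38=32 >-5 → r--
[1,18] -6+35=29 >-5 → r--
[1,17] -6+33=27 >-5 → r--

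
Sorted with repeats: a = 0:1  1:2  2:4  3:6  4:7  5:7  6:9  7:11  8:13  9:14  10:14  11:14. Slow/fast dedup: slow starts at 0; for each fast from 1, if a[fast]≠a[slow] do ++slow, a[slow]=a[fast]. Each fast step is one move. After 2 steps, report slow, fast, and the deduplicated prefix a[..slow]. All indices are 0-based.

(s=0,f=1) a[fast]=2≠a[slow]=1 write a[1]=2 → slow++,fast++
(s=1,f=2) a[fast]=4≠a[slow]=2 write a[2]=4 → slow++,fast++

slow=2, fast=3, prefix=[1, 2, 4]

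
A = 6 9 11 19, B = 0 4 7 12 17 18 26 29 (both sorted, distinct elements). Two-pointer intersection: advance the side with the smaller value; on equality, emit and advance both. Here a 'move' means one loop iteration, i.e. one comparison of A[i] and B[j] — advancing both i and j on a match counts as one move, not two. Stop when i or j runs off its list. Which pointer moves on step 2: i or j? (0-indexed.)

j

[i=0,j=0] 6>0 → j++
[i=0,j=1] 6>4 → j++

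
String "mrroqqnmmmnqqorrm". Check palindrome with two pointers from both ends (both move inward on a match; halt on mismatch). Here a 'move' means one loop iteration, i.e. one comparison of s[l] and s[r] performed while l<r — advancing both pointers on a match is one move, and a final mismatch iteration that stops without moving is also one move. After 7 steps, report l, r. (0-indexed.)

[0,16] 'm'=='m' → l++,r--
[1,15] 'r'=='r' → l++,r--
[2,14] 'r'=='r' → l++,r--
[3,13] 'o'=='o' → l++,r--
[4,12] 'q'=='q' → l++,r--
[5,11] 'q'=='q' → l++,r--
[6,10] 'n'=='n' → l++,r--

l=7, r=9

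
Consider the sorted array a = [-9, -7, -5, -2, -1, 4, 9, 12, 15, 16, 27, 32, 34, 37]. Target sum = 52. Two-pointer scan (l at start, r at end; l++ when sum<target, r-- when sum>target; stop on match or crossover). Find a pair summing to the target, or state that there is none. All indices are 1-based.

l=1 r=14: -9+37=28 <52, l++
l=2 r=14: -7+37=30 <52, l++
l=3 r=14: -5+37=32 <52, l++
l=4 r=14: -2+37=35 <52, l++
l=5 r=14: -1+37=36 <52, l++
l=6 r=14: 4+37=41 <52, l++
l=7 r=14: 9+37=46 <52, l++
l=8 r=14: 12+37=49 <52, l++
l=9 r=14: 15+37=52, found

(15, 37)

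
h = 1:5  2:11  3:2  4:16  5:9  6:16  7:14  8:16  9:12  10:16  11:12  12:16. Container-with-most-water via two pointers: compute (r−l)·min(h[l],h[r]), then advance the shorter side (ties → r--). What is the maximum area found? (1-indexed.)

l=1 r=12: min(5,16)*11=55 best=55 *, l++
l=2 r=12: min(11,16)*10=110 best=110 *, l++
l=3 r=12: min(2,16)*9=18 best=110, l++
l=4 r=12: min(16,16)*8=128 best=128 *, r--
l=4 r=11: min(16,12)*7=84 best=128, r--
l=4 r=10: min(16,16)*6=96 best=128, r--
l=4 r=9: min(16,12)*5=60 best=128, r--
l=4 r=8: min(16,16)*4=64 best=128, r--
l=4 r=7: min(16,14)*3=42 best=128, r--
l=4 r=6: min(16,16)*2=32 best=128, r--
l=4 r=5: min(16,9)*1=9 best=128, r--

max area = 128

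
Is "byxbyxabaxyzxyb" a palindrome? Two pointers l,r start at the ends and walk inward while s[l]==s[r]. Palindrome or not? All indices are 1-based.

l=1 r=15: 'b'=='b', l++,r--
l=2 r=14: 'y'=='y', l++,r--
l=3 r=13: 'x'=='x', l++,r--
l=4 r=12: 'b'!='z', stop

not a palindrome (mismatch at 4,12)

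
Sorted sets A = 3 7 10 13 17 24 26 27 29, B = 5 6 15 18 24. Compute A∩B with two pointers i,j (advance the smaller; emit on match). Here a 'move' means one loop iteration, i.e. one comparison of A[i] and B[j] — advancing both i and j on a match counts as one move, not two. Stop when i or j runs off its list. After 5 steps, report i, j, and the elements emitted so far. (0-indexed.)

i=3, j=2, emitted=[]

[i=0,j=0] 3<5 → i++
[i=1,j=0] 7>5 → j++
[i=1,j=1] 7>6 → j++
[i=1,j=2] 7<15 → i++
[i=2,j=2] 10<15 → i++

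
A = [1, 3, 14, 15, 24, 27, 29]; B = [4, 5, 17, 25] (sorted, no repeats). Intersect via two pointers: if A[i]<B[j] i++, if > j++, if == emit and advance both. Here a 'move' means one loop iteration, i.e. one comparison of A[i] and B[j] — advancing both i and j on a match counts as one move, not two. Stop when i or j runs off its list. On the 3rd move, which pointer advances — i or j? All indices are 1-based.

[i=1,j=1] 1<4 → i++
[i=2,j=1] 3<4 → i++
[i=3,j=1] 14>4 → j++

j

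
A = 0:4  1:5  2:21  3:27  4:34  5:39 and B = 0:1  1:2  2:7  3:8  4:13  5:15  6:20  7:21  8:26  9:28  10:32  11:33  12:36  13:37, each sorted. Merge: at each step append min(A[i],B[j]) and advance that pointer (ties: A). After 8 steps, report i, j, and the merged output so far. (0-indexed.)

i=2, j=6, merged so far=[1, 2, 4, 5, 7, 8, 13, 15]

i=0 j=0: A[i]=4>B[j]=1 take 1, j++
i=0 j=1: A[i]=4>B[j]=2 take 2, j++
i=0 j=2: A[i]=4<=B[j]=7 take 4, i++
i=1 j=2: A[i]=5<=B[j]=7 take 5, i++
i=2 j=2: A[i]=21>B[j]=7 take 7, j++
i=2 j=3: A[i]=21>B[j]=8 take 8, j++
i=2 j=4: A[i]=21>B[j]=13 take 13, j++
i=2 j=5: A[i]=21>B[j]=15 take 15, j++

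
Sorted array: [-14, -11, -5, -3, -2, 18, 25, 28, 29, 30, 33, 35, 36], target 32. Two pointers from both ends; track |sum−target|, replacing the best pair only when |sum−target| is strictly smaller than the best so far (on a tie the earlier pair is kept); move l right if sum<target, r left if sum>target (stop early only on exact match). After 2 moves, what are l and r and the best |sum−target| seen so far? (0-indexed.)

l=0 r=12: -14+36=22 d=10 *, l++
l=1 r=12: -11+36=25 d=7 *, l++

l=2, r=12, best |Δ|=7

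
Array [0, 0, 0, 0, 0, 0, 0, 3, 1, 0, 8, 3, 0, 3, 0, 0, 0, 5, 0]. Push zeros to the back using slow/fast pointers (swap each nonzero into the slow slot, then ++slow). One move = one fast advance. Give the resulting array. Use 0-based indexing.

[3, 1, 8, 3, 3, 5, 0, 0, 0, 0, 0, 0, 0, 0, 0, 0, 0, 0, 0]

slow=0 fast=0: a[fast]=0, fast++
slow=0 fast=1: a[fast]=0, fast++
slow=0 fast=2: a[fast]=0, fast++
slow=0 fast=3: a[fast]=0, fast++
slow=0 fast=4: a[fast]=0, fast++
slow=0 fast=5: a[fast]=0, fast++
slow=0 fast=6: a[fast]=0, fast++
slow=0 fast=7: a[fast]=3≠0 swap→a[0]=3, slow++,fast++
slow=1 fast=8: a[fast]=1≠0 swap→a[1]=1, slow++,fast++
slow=2 fast=9: a[fast]=0, fast++
slow=2 fast=10: a[fast]=8≠0 swap→a[2]=8, slow++,fast++
slow=3 fast=11: a[fast]=3≠0 swap→a[3]=3, slow++,fast++
slow=4 fast=12: a[fast]=0, fast++
slow=4 fast=13: a[fast]=3≠0 swap→a[4]=3, slow++,fast++
slow=5 fast=14: a[fast]=0, fast++
slow=5 fast=15: a[fast]=0, fast++
slow=5 fast=16: a[fast]=0, fast++
slow=5 fast=17: a[fast]=5≠0 swap→a[5]=5, slow++,fast++
slow=6 fast=18: a[fast]=0, fast++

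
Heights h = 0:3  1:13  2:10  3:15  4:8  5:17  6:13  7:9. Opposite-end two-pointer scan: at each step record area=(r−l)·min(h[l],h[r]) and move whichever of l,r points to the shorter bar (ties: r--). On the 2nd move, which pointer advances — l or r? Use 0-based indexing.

[0,7] min(3,9)*7=21 best=21 * → l++
[1,7] min(13,9)*6=54 best=54 * → r--

r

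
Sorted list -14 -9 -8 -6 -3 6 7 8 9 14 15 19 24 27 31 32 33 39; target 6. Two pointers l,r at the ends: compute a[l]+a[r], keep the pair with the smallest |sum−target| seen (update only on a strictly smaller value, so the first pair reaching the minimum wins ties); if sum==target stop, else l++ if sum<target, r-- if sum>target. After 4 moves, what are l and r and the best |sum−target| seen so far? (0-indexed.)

l=0, r=13, best |Δ|=11

l=0 r=17: -14+39=25 d=19 *, r--
l=0 r=16: -14+33=19 d=13 *, r--
l=0 r=15: -14+32=18 d=12 *, r--
l=0 r=14: -14+31=17 d=11 *, r--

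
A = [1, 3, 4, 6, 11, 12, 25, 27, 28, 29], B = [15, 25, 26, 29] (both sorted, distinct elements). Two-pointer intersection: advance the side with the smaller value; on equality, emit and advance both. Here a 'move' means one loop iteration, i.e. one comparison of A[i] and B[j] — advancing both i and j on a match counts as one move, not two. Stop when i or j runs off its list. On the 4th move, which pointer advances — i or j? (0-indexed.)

i

[i=0,j=0] 1<15 → i++
[i=1,j=0] 3<15 → i++
[i=2,j=0] 4<15 → i++
[i=3,j=0] 6<15 → i++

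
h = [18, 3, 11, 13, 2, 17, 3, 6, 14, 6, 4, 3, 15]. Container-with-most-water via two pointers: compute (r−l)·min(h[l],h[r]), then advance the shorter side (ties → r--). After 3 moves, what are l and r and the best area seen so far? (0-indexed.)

l=0, r=9, best area=180

l=0 r=12: min(18,15)*12=180 best=180 *, r--
l=0 r=11: min(18,3)*11=33 best=180, r--
l=0 r=10: min(18,4)*10=40 best=180, r--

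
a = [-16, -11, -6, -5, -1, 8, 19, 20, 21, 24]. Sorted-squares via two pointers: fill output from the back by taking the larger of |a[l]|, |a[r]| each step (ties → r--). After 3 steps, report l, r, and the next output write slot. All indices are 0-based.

[0,9] |-16|<=|24| out[9]=576 → r--
[0,8] |-16|<=|21| out[8]=441 → r--
[0,7] |-16|<=|20| out[7]=400 → r--

l=0, r=6, next write slot=6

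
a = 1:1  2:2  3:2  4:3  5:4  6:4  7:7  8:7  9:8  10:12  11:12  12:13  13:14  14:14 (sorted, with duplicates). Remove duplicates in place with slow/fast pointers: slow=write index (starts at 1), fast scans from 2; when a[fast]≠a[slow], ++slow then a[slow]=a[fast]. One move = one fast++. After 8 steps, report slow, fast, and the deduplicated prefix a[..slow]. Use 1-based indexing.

slow=1 fast=2: a[fast]=2≠a[slow]=1 write a[2]=2, slow++,fast++
slow=2 fast=3: a[fast]=2=a[slow] dup, fast++
slow=2 fast=4: a[fast]=3≠a[slow]=2 write a[3]=3, slow++,fast++
slow=3 fast=5: a[fast]=4≠a[slow]=3 write a[4]=4, slow++,fast++
slow=4 fast=6: a[fast]=4=a[slow] dup, fast++
slow=4 fast=7: a[fast]=7≠a[slow]=4 write a[5]=7, slow++,fast++
slow=5 fast=8: a[fast]=7=a[slow] dup, fast++
slow=5 fast=9: a[fast]=8≠a[slow]=7 write a[6]=8, slow++,fast++

slow=6, fast=10, prefix=[1, 2, 3, 4, 7, 8]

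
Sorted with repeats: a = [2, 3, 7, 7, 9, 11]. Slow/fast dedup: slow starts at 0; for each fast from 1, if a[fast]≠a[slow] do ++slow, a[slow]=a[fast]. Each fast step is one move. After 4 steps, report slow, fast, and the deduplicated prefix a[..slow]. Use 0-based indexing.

slow=3, fast=5, prefix=[2, 3, 7, 9]

(s=0,f=1) a[fast]=3≠a[slow]=2 write a[1]=3 → slow++,fast++
(s=1,f=2) a[fast]=7≠a[slow]=3 write a[2]=7 → slow++,fast++
(s=2,f=3) a[fast]=7=a[slow] dup → fast++
(s=2,f=4) a[fast]=9≠a[slow]=7 write a[3]=9 → slow++,fast++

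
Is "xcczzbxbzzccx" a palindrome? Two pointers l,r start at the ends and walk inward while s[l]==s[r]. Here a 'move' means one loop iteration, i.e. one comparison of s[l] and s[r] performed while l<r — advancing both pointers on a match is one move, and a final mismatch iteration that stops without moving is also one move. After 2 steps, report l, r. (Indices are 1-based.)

l=1 r=13: 'x'=='x', l++,r--
l=2 r=12: 'c'=='c', l++,r--

l=3, r=11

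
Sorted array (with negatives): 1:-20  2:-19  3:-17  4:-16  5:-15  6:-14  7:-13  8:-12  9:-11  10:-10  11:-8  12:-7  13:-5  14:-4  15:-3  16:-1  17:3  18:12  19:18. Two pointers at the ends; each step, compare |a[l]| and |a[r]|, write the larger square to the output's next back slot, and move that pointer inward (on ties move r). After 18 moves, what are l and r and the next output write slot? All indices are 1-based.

l=16, r=16, next write slot=1

l=1 r=19: |-20|>|18| out[19]=400, l++
l=2 r=19: |-19|>|18| out[18]=361, l++
l=3 r=19: |-17|<=|18| out[17]=324, r--
l=3 r=18: |-17|>|12| out[16]=289, l++
l=4 r=18: |-16|>|12| out[15]=256, l++
l=5 r=18: |-15|>|12| out[14]=225, l++
l=6 r=18: |-14|>|12| out[13]=196, l++
l=7 r=18: |-13|>|12| out[12]=169, l++
l=8 r=18: |-12|<=|12| out[11]=144, r--
l=8 r=17: |-12|>|3| out[10]=144, l++
l=9 r=17: |-11|>|3| out[9]=121, l++
l=10 r=17: |-10|>|3| out[8]=100, l++
l=11 r=17: |-8|>|3| out[7]=64, l++
l=12 r=17: |-7|>|3| out[6]=49, l++
l=13 r=17: |-5|>|3| out[5]=25, l++
l=14 r=17: |-4|>|3| out[4]=16, l++
l=15 r=17: |-3|<=|3| out[3]=9, r--
l=15 r=16: |-3|>|-1| out[2]=9, l++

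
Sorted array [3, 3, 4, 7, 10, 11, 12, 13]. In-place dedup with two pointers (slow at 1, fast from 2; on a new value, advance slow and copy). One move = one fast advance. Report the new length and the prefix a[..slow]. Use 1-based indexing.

(s=1,f=2) a[fast]=3=a[slow] dup → fast++
(s=1,f=3) a[fast]=4≠a[slow]=3 write a[2]=4 → slow++,fast++
(s=2,f=4) a[fast]=7≠a[slow]=4 write a[3]=7 → slow++,fast++
(s=3,f=5) a[fast]=10≠a[slow]=7 write a[4]=10 → slow++,fast++
(s=4,f=6) a[fast]=11≠a[slow]=10 write a[5]=11 → slow++,fast++
(s=5,f=7) a[fast]=12≠a[slow]=11 write a[6]=12 → slow++,fast++
(s=6,f=8) a[fast]=13≠a[slow]=12 write a[7]=13 → slow++,fast++

length 7; prefix = [3, 4, 7, 10, 11, 12, 13]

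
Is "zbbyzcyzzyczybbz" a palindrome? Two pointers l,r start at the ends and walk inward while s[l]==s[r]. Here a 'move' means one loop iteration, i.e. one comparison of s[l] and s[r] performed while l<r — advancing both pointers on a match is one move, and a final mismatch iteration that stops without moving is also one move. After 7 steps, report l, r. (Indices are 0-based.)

l=7, r=8

[0,15] 'z'=='z' → l++,r--
[1,14] 'b'=='b' → l++,r--
[2,13] 'b'=='b' → l++,r--
[3,12] 'y'=='y' → l++,r--
[4,11] 'z'=='z' → l++,r--
[5,10] 'c'=='c' → l++,r--
[6,9] 'y'=='y' → l++,r--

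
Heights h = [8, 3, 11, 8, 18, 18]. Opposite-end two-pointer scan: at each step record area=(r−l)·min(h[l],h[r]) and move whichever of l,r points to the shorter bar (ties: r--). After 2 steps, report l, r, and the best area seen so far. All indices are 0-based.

l=2, r=5, best area=40

[0,5] min(8,18)*5=40 best=40 * → l++
[1,5] min(3,18)*4=12 best=40 → l++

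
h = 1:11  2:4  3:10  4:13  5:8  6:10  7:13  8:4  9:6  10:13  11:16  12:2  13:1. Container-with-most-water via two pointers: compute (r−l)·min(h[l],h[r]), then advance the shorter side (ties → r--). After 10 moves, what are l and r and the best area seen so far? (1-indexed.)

l=9, r=11, best area=110

l=1 r=13: min(11,1)*12=12 best=12 *, r--
l=1 r=12: min(11,2)*11=22 best=22 *, r--
l=1 r=11: min(11,16)*10=110 best=110 *, l++
l=2 r=11: min(4,16)*9=36 best=110, l++
l=3 r=11: min(10,16)*8=80 best=110, l++
l=4 r=11: min(13,16)*7=91 best=110, l++
l=5 r=11: min(8,16)*6=48 best=110, l++
l=6 r=11: min(10,16)*5=50 best=110, l++
l=7 r=11: min(13,16)*4=52 best=110, l++
l=8 r=11: min(4,16)*3=12 best=110, l++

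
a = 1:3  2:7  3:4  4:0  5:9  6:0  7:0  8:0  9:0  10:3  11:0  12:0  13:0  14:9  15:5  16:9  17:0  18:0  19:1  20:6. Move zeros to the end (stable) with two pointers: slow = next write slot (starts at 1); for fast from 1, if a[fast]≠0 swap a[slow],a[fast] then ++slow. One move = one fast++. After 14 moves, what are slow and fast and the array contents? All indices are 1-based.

slow=7, fast=15, a=[3, 7, 4, 9, 3, 9, 0, 0, 0, 0, 0, 0, 0, 0, 5, 9, 0, 0, 1, 6]

(s=1,f=1) a[fast]=3≠0 swap→a[1]=3 → slow++,fast++
(s=2,f=2) a[fast]=7≠0 swap→a[2]=7 → slow++,fast++
(s=3,f=3) a[fast]=4≠0 swap→a[3]=4 → slow++,fast++
(s=4,f=4) a[fast]=0 → fast++
(s=4,f=5) a[fast]=9≠0 swap→a[4]=9 → slow++,fast++
(s=5,f=6) a[fast]=0 → fast++
(s=5,f=7) a[fast]=0 → fast++
(s=5,f=8) a[fast]=0 → fast++
(s=5,f=9) a[fast]=0 → fast++
(s=5,f=10) a[fast]=3≠0 swap→a[5]=3 → slow++,fast++
(s=6,f=11) a[fast]=0 → fast++
(s=6,f=12) a[fast]=0 → fast++
(s=6,f=13) a[fast]=0 → fast++
(s=6,f=14) a[fast]=9≠0 swap→a[6]=9 → slow++,fast++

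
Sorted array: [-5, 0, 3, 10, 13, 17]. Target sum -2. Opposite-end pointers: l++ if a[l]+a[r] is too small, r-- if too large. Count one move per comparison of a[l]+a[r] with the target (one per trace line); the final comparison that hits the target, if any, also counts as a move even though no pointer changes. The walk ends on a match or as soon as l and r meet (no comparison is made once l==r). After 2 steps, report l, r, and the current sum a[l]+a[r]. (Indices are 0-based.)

l=0, r=3, sum=5

l=0 r=5: -5+17=12 >-2, r--
l=0 r=4: -5+13=8 >-2, r--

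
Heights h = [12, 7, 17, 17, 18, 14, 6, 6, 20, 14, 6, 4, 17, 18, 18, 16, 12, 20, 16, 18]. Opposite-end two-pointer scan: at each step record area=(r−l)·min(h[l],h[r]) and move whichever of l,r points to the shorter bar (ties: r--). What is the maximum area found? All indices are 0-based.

l=0 r=19: min(12,18)*19=228 best=228 *, l++
l=1 r=19: min(7,18)*18=126 best=228, l++
l=2 r=19: min(17,18)*17=289 best=289 *, l++
l=3 r=19: min(17,18)*16=272 best=289, l++
l=4 r=19: min(18,18)*15=270 best=289, r--
l=4 r=18: min(18,16)*14=224 best=289, r--
l=4 r=17: min(18,20)*13=234 best=289, l++
l=5 r=17: min(14,20)*12=168 best=289, l++
l=6 r=17: min(6,20)*11=66 best=289, l++
l=7 r=17: min(6,20)*10=60 best=289, l++
l=8 r=17: min(20,20)*9=180 best=289, r--
l=8 r=16: min(20,12)*8=96 best=289, r--
l=8 r=15: min(20,16)*7=112 best=289, r--
l=8 r=14: min(20,18)*6=108 best=289, r--
l=8 r=13: min(20,18)*5=90 best=289, r--
l=8 r=12: min(20,17)*4=68 best=289, r--
l=8 r=11: min(20,4)*3=12 best=289, r--
l=8 r=10: min(20,6)*2=12 best=289, r--
l=8 r=9: min(20,14)*1=14 best=289, r--

max area = 289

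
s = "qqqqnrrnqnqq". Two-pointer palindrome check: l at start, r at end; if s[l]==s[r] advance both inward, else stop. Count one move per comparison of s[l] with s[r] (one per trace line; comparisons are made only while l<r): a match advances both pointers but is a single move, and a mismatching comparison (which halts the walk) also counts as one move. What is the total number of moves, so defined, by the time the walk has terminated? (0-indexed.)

3 moves

[0,11] 'q'=='q' → l++,r--
[1,10] 'q'=='q' → l++,r--
[2,9] 'q'!='n' → stop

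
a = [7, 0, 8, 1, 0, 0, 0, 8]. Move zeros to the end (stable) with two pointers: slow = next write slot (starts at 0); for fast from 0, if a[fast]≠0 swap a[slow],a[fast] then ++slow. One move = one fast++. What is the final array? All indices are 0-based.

slow=0 fast=0: a[fast]=7≠0 swap→a[0]=7, slow++,fast++
slow=1 fast=1: a[fast]=0, fast++
slow=1 fast=2: a[fast]=8≠0 swap→a[1]=8, slow++,fast++
slow=2 fast=3: a[fast]=1≠0 swap→a[2]=1, slow++,fast++
slow=3 fast=4: a[fast]=0, fast++
slow=3 fast=5: a[fast]=0, fast++
slow=3 fast=6: a[fast]=0, fast++
slow=3 fast=7: a[fast]=8≠0 swap→a[3]=8, slow++,fast++

[7, 8, 1, 8, 0, 0, 0, 0]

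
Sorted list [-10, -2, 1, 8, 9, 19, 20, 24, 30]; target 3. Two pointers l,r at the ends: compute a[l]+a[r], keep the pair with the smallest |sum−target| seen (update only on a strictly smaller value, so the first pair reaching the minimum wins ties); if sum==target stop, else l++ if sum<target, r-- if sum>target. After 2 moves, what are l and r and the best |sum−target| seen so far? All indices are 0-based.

l=0, r=6, best |Δ|=11

l=0 r=8: -10+30=20 d=17 *, r--
l=0 r=7: -10+24=14 d=11 *, r--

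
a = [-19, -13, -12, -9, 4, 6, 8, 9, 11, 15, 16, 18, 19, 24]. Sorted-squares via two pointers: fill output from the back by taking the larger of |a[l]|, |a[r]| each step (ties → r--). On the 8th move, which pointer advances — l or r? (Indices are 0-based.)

l

[0,13] |-19|<=|24| out[13]=576 → r--
[0,12] |-19|<=|19| out[12]=361 → r--
[0,11] |-19|>|18| out[11]=361 → l++
[1,11] |-13|<=|18| out[10]=324 → r--
[1,10] |-13|<=|16| out[9]=256 → r--
[1,9] |-13|<=|15| out[8]=225 → r--
[1,8] |-13|>|11| out[7]=169 → l++
[2,8] |-12|>|11| out[6]=144 → l++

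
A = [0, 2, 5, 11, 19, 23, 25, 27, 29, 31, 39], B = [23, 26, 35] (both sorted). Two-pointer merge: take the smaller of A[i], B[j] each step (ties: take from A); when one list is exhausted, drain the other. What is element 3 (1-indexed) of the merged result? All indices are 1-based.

[i=1,j=1] A[i]=0<=B[j]=23 take 0 → i++
[i=2,j=1] A[i]=2<=B[j]=23 take 2 → i++
[i=3,j=1] A[i]=5<=B[j]=23 take 5 → i++
[i=4,j=1] A[i]=11<=B[j]=23 take 11 → i++
[i=5,j=1] A[i]=19<=B[j]=23 take 19 → i++
[i=6,j=1] A[i]=23<=B[j]=23 take 23 → i++
[i=7,j=1] A[i]=25>B[j]=23 take 23 → j++
[i=7,j=2] A[i]=25<=B[j]=26 take 25 → i++
[i=8,j=2] A[i]=27>B[j]=26 take 26 → j++
[i=8,j=3] A[i]=27<=B[j]=35 take 27 → i++
[i=9,j=3] A[i]=29<=B[j]=35 take 29 → i++
[i=10,j=3] A[i]=31<=B[j]=35 take 31 → i++
[i=11,j=3] A[i]=39>B[j]=35 take 35 → j++
[i=11,j=4] B done, take A[i]=39 → i++

merged[3] = 5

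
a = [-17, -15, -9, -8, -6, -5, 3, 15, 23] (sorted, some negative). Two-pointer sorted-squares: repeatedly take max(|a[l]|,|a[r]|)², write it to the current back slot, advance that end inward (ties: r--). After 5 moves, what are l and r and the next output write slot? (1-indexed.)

l=1 r=9: |-17|<=|23| out[9]=529, r--
l=1 r=8: |-17|>|15| out[8]=289, l++
l=2 r=8: |-15|<=|15| out[7]=225, r--
l=2 r=7: |-15|>|3| out[6]=225, l++
l=3 r=7: |-9|>|3| out[5]=81, l++

l=4, r=7, next write slot=4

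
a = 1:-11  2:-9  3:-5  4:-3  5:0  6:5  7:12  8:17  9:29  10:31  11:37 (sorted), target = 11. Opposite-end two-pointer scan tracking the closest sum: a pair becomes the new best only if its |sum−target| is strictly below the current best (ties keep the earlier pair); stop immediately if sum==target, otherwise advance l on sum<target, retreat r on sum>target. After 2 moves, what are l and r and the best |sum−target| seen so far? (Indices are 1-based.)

l=1, r=9, best |Δ|=9

l=1 r=11: -11+37=26 d=15 *, r--
l=1 r=10: -11+31=20 d=9 *, r--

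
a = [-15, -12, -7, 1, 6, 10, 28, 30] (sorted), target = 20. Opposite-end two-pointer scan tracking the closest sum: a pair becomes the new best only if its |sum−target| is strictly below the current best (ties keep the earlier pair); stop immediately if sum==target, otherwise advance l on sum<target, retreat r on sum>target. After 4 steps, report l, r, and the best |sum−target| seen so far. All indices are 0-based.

l=2, r=5, best |Δ|=1

[0,7] -15+30=15 d=5 * → l++
[1,7] -12+30=18 d=2 * → l++
[2,7] -7+30=23 d=3 → r--
[2,6] -7+28=21 d=1 * → r--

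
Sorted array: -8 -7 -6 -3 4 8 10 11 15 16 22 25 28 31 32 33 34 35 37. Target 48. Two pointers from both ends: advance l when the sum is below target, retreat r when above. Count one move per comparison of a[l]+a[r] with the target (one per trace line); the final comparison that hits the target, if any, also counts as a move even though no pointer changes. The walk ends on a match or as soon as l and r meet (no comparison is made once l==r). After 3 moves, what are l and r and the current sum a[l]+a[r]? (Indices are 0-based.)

l=3, r=18, sum=34

[0,18] -8+37=29 <48 → l++
[1,18] -7+37=30 <48 → l++
[2,18] -6+37=31 <48 → l++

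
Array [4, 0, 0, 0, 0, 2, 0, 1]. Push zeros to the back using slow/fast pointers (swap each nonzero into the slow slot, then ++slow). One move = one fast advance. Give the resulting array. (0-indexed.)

[4, 2, 1, 0, 0, 0, 0, 0]

(s=0,f=0) a[fast]=4≠0 swap→a[0]=4 → slow++,fast++
(s=1,f=1) a[fast]=0 → fast++
(s=1,f=2) a[fast]=0 → fast++
(s=1,f=3) a[fast]=0 → fast++
(s=1,f=4) a[fast]=0 → fast++
(s=1,f=5) a[fast]=2≠0 swap→a[1]=2 → slow++,fast++
(s=2,f=6) a[fast]=0 → fast++
(s=2,f=7) a[fast]=1≠0 swap→a[2]=1 → slow++,fast++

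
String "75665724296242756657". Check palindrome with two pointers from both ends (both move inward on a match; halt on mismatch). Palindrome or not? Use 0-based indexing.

l=0 r=19: '7'=='7', l++,r--
l=1 r=18: '5'=='5', l++,r--
l=2 r=17: '6'=='6', l++,r--
l=3 r=16: '6'=='6', l++,r--
l=4 r=15: '5'=='5', l++,r--
l=5 r=14: '7'=='7', l++,r--
l=6 r=13: '2'=='2', l++,r--
l=7 r=12: '4'=='4', l++,r--
l=8 r=11: '2'=='2', l++,r--
l=9 r=10: '9'!='6', stop

not a palindrome (mismatch at 9,10)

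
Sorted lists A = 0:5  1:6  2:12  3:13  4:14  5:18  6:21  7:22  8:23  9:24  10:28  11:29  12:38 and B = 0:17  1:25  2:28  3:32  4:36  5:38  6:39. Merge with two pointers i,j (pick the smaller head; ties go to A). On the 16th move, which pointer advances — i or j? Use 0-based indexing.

j

[i=0,j=0] A[i]=5<=B[j]=17 take 5 → i++
[i=1,j=0] A[i]=6<=B[j]=17 take 6 → i++
[i=2,j=0] A[i]=12<=B[j]=17 take 12 → i++
[i=3,j=0] A[i]=13<=B[j]=17 take 13 → i++
[i=4,j=0] A[i]=14<=B[j]=17 take 14 → i++
[i=5,j=0] A[i]=18>B[j]=17 take 17 → j++
[i=5,j=1] A[i]=18<=B[j]=25 take 18 → i++
[i=6,j=1] A[i]=21<=B[j]=25 take 21 → i++
[i=7,j=1] A[i]=22<=B[j]=25 take 22 → i++
[i=8,j=1] A[i]=23<=B[j]=25 take 23 → i++
[i=9,j=1] A[i]=24<=B[j]=25 take 24 → i++
[i=10,j=1] A[i]=28>B[j]=25 take 25 → j++
[i=10,j=2] A[i]=28<=B[j]=28 take 28 → i++
[i=11,j=2] A[i]=29>B[j]=28 take 28 → j++
[i=11,j=3] A[i]=29<=B[j]=32 take 29 → i++
[i=12,j=3] A[i]=38>B[j]=32 take 32 → j++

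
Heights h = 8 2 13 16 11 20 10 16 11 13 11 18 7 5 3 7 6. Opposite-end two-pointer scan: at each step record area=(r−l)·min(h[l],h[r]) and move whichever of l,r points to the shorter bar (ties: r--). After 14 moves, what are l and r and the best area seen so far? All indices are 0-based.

l=0 r=16: min(8,6)*16=96 best=96 *, r--
l=0 r=15: min(8,7)*15=105 best=105 *, r--
l=0 r=14: min(8,3)*14=42 best=105, r--
l=0 r=13: min(8,5)*13=65 best=105, r--
l=0 r=12: min(8,7)*12=84 best=105, r--
l=0 r=11: min(8,18)*11=88 best=105, l++
l=1 r=11: min(2,18)*10=20 best=105, l++
l=2 r=11: min(13,18)*9=117 best=117 *, l++
l=3 r=11: min(16,18)*8=128 best=128 *, l++
l=4 r=11: min(11,18)*7=77 best=128, l++
l=5 r=11: min(20,18)*6=108 best=128, r--
l=5 r=10: min(20,11)*5=55 best=128, r--
l=5 r=9: min(20,13)*4=52 best=128, r--
l=5 r=8: min(20,11)*3=33 best=128, r--

l=5, r=7, best area=128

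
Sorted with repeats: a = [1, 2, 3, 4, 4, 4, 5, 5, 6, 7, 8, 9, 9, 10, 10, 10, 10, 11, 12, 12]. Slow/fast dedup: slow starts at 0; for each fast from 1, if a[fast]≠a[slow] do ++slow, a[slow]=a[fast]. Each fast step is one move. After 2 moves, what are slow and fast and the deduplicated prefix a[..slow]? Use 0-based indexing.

(s=0,f=1) a[fast]=2≠a[slow]=1 write a[1]=2 → slow++,fast++
(s=1,f=2) a[fast]=3≠a[slow]=2 write a[2]=3 → slow++,fast++

slow=2, fast=3, prefix=[1, 2, 3]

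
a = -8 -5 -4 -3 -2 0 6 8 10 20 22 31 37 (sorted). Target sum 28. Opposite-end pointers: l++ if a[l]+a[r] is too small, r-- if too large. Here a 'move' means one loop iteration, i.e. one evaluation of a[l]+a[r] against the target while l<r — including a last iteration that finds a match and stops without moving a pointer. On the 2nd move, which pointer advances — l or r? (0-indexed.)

l

l=0 r=12: -8+37=29 >28, r--
l=0 r=11: -8+31=23 <28, l++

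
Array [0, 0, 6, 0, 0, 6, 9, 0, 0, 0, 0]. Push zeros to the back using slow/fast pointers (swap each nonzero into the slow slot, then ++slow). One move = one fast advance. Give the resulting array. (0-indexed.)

slow=0 fast=0: a[fast]=0, fast++
slow=0 fast=1: a[fast]=0, fast++
slow=0 fast=2: a[fast]=6≠0 swap→a[0]=6, slow++,fast++
slow=1 fast=3: a[fast]=0, fast++
slow=1 fast=4: a[fast]=0, fast++
slow=1 fast=5: a[fast]=6≠0 swap→a[1]=6, slow++,fast++
slow=2 fast=6: a[fast]=9≠0 swap→a[2]=9, slow++,fast++
slow=3 fast=7: a[fast]=0, fast++
slow=3 fast=8: a[fast]=0, fast++
slow=3 fast=9: a[fast]=0, fast++
slow=3 fast=10: a[fast]=0, fast++

[6, 6, 9, 0, 0, 0, 0, 0, 0, 0, 0]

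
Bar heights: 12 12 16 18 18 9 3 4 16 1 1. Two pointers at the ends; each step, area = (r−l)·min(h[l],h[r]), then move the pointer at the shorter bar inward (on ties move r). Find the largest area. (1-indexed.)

[1,11] min(12,1)*10=10 best=10 * → r--
[1,10] min(12,1)*9=9 best=10 → r--
[1,9] min(12,16)*8=96 best=96 * → l++
[2,9] min(12,16)*7=84 best=96 → l++
[3,9] min(16,16)*6=96 best=96 → r--
[3,8] min(16,4)*5=20 best=96 → r--
[3,7] min(16,3)*4=12 best=96 → r--
[3,6] min(16,9)*3=27 best=96 → r--
[3,5] min(16,18)*2=32 best=96 → l++
[4,5] min(18,18)*1=18 best=96 → r--

max area = 96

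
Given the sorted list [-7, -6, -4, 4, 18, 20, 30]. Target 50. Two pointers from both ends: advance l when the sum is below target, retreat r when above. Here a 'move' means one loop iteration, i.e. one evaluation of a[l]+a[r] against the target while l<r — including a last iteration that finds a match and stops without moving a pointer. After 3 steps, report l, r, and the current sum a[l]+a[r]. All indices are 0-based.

l=3, r=6, sum=34

l=0 r=6: -7+30=23 <50, l++
l=1 r=6: -6+30=24 <50, l++
l=2 r=6: -4+30=26 <50, l++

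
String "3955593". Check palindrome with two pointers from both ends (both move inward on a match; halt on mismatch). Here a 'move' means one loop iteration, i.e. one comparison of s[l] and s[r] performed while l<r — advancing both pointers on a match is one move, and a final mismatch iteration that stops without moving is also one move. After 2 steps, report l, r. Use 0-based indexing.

l=2, r=4

l=0 r=6: '3'=='3', l++,r--
l=1 r=5: '9'=='9', l++,r--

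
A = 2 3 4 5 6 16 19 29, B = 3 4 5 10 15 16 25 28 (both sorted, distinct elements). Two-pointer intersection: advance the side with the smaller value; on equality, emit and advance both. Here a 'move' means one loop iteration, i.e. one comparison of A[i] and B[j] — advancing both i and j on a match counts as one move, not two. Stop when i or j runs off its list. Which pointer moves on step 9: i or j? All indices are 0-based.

i

[i=0,j=0] 2<3 → i++
[i=1,j=0] 3==3 emit → i++,j++
[i=2,j=1] 4==4 emit → i++,j++
[i=3,j=2] 5==5 emit → i++,j++
[i=4,j=3] 6<10 → i++
[i=5,j=3] 16>10 → j++
[i=5,j=4] 16>15 → j++
[i=5,j=5] 16==16 emit → i++,j++
[i=6,j=6] 19<25 → i++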